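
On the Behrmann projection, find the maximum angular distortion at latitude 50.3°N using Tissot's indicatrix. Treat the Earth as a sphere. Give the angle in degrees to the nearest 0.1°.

Behrmann is a cylindrical equal-area projection with standard parallels at ±30°. A cylindrical equal-area projection with standard parallel φ₀ has meridian scale h = cos φ / cos φ₀ and parallel scale k = cos φ₀ / cos φ (so areas are preserved, h·k = 1).
At 50.3°: h = 0.7376, k = 1.356; principal scales a = 1.356, b = 0.7376.
sin(ω/2) = (a − b)/(a + b) = 0.6182/2.093 = 0.2953, so ω = 2 arcsin(0.2953) ≈ 34.4°.

34.4°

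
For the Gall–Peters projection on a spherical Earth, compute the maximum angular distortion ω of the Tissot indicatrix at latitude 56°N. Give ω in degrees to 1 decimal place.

The Gall–Peters projection is cylindrical equal-area with φ₀ = 45°. For cylindrical equal-area with standard parallel φ₀, h = cos φ / cos φ₀ and k = cos φ₀ / cos φ, so h·k = 1.
At 56°: h = 0.7908, k = 1.265; principal scales a = 1.265, b = 0.7908.
sin(ω/2) = (a − b)/(a + b) = 0.4737/2.055 = 0.2305, so ω = 2 arcsin(0.2305) ≈ 26.6°.

26.6°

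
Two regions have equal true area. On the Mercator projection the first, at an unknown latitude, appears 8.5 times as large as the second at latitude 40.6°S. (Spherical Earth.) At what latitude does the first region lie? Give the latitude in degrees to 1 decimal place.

74.9°

On Mercator, (apparent₁)/(apparent₂) = sec²φ₁ / sec²φ₂ when true areas are equal.
cos²φ₂ / cos²φ₁ = 8.5  ⇒  cos φ₁ = cos 40.6° / √8.5 = 0.7593/2.915 = 0.2604.
φ₁ = arccos(0.2604) ≈ 74.9°.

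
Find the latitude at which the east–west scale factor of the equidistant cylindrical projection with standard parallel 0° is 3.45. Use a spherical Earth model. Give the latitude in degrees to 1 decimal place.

Plate carrée: h = 1, k = sec φ along parallels.
sec φ = 3.45  ⇒  cos φ = 0.2899  ⇒  φ ≈ 73.2°.

73.2°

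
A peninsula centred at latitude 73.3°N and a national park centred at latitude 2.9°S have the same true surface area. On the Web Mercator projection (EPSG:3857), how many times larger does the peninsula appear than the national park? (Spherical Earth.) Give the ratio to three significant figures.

On Mercator, area is exaggerated by sec²φ = 1/cos²φ.
At 73.3°: sec²(73.3°) = 1/0.2874² = 12.11.
At 2.9°: sec²(2.9°) = 1/0.9987² = 1.003.
Ratio = 12.11/1.003 = cos²(2.9°)/cos²(73.3°) ≈ 12.1.

12.1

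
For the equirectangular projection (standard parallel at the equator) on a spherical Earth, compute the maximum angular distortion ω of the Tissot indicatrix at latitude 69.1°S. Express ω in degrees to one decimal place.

For the equirectangular projection with φ₀ = 0 (plate carrée), h = 1 along meridians and k = sec φ along parallels.
At 69.1°: h = 1.000, k = 2.803; principal scales a = 2.803, b = 1.000.
sin(ω/2) = (a − b)/(a + b) = 1.803/3.803 = 0.4741, so ω = 2 arcsin(0.4741) ≈ 56.6°.

56.6°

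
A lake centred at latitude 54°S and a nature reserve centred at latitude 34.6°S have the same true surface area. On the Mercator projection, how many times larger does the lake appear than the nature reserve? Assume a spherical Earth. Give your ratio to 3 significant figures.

Mercator is conformal with k = sec φ, so areal scale = k² = sec²φ.
At 54°: sec²(54°) = 1/0.5878² = 2.894.
At 34.6°: sec²(34.6°) = 1/0.8231² = 1.476.
Ratio = 2.894/1.476 = cos²(34.6°)/cos²(54°) ≈ 1.96.

1.96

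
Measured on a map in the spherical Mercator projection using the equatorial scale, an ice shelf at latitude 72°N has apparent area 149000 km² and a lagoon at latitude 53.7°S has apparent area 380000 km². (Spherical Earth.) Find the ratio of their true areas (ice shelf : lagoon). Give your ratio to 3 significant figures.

0.107

Since Mercator area scale is 1/cos²φ, the true area equals the apparent area multiplied by cos²φ.
True area of ice shelf: 149000 × cos²(72°) = 149000 × 0.09549 = 14230 km².
True area of lagoon: 380000 × cos²(53.7°) = 380000 × 0.3505 = 133200 km².
Ratio = 14230 / 133200 ≈ 0.107.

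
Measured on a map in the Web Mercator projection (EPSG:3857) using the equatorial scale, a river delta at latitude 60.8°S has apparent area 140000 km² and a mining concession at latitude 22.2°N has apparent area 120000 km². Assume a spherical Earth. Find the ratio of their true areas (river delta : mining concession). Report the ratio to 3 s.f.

On Mercator the areal scale is sec²φ, so true area = apparent × cos²φ.
True area of river delta: 140000 × cos²(60.8°) = 140000 × 0.2380 = 33320 km².
True area of mining concession: 120000 × cos²(22.2°) = 120000 × 0.8572 = 102900 km².
Ratio = 33320 / 102900 ≈ 0.324.

0.324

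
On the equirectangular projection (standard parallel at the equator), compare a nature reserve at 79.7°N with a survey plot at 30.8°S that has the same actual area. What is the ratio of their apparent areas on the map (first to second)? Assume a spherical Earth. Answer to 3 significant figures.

4.80

In the plate carrée (x = Rλ, y = Rφ), meridians are true-scale (h = 1) and parallels are stretched by k = sec φ.
Areal scale at 79.7°: h·k = 1.000 × 5.593 = 5.593.
Areal scale at 30.8°: h·k = 1.000 × 1.164 = 1.164.
Ratio = 5.593/1.164 ≈ 4.80.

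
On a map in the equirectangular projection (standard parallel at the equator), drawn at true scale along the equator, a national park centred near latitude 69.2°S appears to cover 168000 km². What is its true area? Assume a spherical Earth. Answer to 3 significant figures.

59700 km²

In the plate carrée (x = Rλ, y = Rφ), meridians are true-scale (h = 1) and parallels are stretched by k = sec φ.
Areal scale = h·k = 1 × sec φ; at 69.2°, h = 1.000, k = 2.816, so h·k = 2.816.
True area = apparent / (areal scale) = 168000 / 2.816 ≈ 59700 km².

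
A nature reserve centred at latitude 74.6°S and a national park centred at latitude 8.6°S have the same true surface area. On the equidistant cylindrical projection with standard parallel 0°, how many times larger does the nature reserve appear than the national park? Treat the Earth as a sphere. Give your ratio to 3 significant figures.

3.72

In the plate carrée (x = Rλ, y = Rφ), meridians are true-scale (h = 1) and parallels are stretched by k = sec φ.
Areal scale at 74.6°: h·k = 1.000 × 3.766 = 3.766.
Areal scale at 8.6°: h·k = 1.000 × 1.011 = 1.011.
Ratio = 3.766/1.011 ≈ 3.72.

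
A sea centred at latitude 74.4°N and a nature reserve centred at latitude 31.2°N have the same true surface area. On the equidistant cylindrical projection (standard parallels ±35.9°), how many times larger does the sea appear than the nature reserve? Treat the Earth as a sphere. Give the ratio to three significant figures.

3.18

The equidistant cylindrical projection with φ₀ = 35.9° has h = 1 (meridians true) and k = cos φ₀ / cos φ along parallels.
Areal scale at 74.4°: h·k = 1.000 × 3.012 = 3.012.
Areal scale at 31.2°: h·k = 1.000 × 0.9470 = 0.9470.
Ratio = 3.012/0.9470 ≈ 3.18.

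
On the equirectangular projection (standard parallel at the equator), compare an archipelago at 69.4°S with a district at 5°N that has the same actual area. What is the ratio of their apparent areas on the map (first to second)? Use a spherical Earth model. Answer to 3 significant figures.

2.83

In the plate carrée (x = Rλ, y = Rφ), meridians are true-scale (h = 1) and parallels are stretched by k = sec φ.
Areal scale at 69.4°: h·k = 1.000 × 2.842 = 2.842.
Areal scale at 5°: h·k = 1.000 × 1.004 = 1.004.
Ratio = 2.842/1.004 ≈ 2.83.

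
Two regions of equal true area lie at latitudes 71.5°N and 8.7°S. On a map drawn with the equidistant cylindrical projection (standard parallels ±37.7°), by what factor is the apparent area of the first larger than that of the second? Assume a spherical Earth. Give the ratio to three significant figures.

In the equirectangular projection with standard parallel φ₀ = 37.7° (x = Rλ cos φ₀, y = Rφ), meridians are true-scale (h = 1) and the parallel scale is k = cos φ₀ / cos φ.
Areal scale at 71.5°: h·k = 1.000 × 2.494 = 2.494.
Areal scale at 8.7°: h·k = 1.000 × 0.8004 = 0.8004.
Ratio = 2.494/0.8004 ≈ 3.12.

3.12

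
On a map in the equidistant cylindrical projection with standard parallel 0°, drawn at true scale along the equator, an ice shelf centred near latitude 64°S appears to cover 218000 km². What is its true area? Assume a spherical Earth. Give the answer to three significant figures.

For the equirectangular projection with φ₀ = 0 (plate carrée), h = 1 along meridians and k = sec φ along parallels.
Areal scale = h·k = 1 × sec φ; at 64°, h = 1.000, k = 2.281, so h·k = 2.281.
True area = apparent / (areal scale) = 218000 / 2.281 ≈ 95600 km².

95600 km²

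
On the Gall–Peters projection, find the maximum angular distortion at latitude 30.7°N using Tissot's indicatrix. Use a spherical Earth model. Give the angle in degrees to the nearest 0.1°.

Gall–Peters is a cylindrical equal-area projection with standard parallels at ±45°. A cylindrical equal-area projection with standard parallel φ₀ has meridian scale h = cos φ / cos φ₀ and parallel scale k = cos φ₀ / cos φ (so areas are preserved, h·k = 1).
At 30.7°: h = 1.216, k = 0.8224; principal scales a = 1.216, b = 0.8224.
sin(ω/2) = (a − b)/(a + b) = 0.3937/2.038 = 0.1931, so ω = 2 arcsin(0.1931) ≈ 22.3°.

22.3°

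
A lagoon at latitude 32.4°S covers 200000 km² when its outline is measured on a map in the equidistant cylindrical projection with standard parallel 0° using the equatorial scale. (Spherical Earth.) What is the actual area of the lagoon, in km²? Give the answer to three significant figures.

169000 km²

In the plate carrée (x = Rλ, y = Rφ), meridians are true-scale (h = 1) and parallels are stretched by k = sec φ.
Areal scale = h·k = 1 × sec φ; at 32.4°, h = 1.000, k = 1.184, so h·k = 1.184.
True area = apparent / (areal scale) = 200000 / 1.184 ≈ 169000 km².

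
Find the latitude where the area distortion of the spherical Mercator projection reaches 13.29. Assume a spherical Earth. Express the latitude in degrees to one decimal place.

Mercator areal scale is sec²φ.
sec²φ = 13.29  ⇒  cos²φ = 0.07524  ⇒  cos φ = 0.2743.
φ = arccos(0.2743) ≈ 74.1°.

74.1°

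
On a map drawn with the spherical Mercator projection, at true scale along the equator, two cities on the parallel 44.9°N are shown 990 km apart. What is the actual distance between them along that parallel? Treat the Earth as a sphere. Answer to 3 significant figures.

701 km

For Mercator, h = k = sec φ (a conformal cylindrical projection has a single point scale, 1/cos φ).
Along the parallel at 44.9°, map distances are exaggerated by k = sec 44.9° = 1.412.
True distance = 990 / 1.412 = 990 × cos 44.9° ≈ 701 km.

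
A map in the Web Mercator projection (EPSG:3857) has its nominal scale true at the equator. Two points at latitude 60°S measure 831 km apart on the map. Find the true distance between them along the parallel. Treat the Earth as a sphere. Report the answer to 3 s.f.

The Mercator projection is conformal; its linear scale factor is the same in every direction and equals sec φ = 1/cos φ.
Along the parallel at 60°, map distances are exaggerated by k = sec 60° = 2.000.
True distance = 831 / 2.000 = 831 × cos 60° ≈ 416 km.

416 km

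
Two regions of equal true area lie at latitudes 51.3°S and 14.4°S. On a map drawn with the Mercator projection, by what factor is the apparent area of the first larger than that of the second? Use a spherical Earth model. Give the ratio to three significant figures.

2.40

Mercator areal scale is sec²φ.
At 51.3°: sec²(51.3°) = 1/0.6252² = 2.558.
At 14.4°: sec²(14.4°) = 1/0.9686² = 1.066.
Ratio = 2.558/1.066 = cos²(14.4°)/cos²(51.3°) ≈ 2.40.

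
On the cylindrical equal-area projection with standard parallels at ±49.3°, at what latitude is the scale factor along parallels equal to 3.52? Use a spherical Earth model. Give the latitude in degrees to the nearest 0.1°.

79.3°

Cylindrical equal-area (φ₀ = 49.3°): h = cos φ / cos 49.3° along meridians, k = cos 49.3° / cos φ along parallels; h·k = 1.
k = cos φ₀ / cos φ = 3.52  ⇒  cos φ = cos 49.3° / 3.52 = 0.1853.
φ = arccos(0.1853) ≈ 79.3°.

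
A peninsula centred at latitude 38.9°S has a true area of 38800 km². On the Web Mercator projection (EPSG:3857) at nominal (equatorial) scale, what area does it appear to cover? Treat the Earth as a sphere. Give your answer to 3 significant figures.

For Mercator, h = k = sec φ (a conformal cylindrical projection has a single point scale, 1/cos φ).
Areal scale = k² = sec²φ = 1/cos²(38.9°) = 1/0.7782² = 1.651.
Apparent area = 38800 × 1.651 ≈ 64100 km².

64100 km²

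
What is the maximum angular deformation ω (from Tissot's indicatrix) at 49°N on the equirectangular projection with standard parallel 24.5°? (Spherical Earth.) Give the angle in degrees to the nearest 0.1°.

18.7°

In the equirectangular projection with standard parallel φ₀ = 24.5° (x = Rλ cos φ₀, y = Rφ), meridians are true-scale (h = 1) and the parallel scale is k = cos φ₀ / cos φ.
At 49°: h = 1.000, k = 1.387; principal scales a = 1.387, b = 1.000.
sin(ω/2) = (a − b)/(a + b) = 0.3870/2.387 = 0.1621, so ω = 2 arcsin(0.1621) ≈ 18.7°.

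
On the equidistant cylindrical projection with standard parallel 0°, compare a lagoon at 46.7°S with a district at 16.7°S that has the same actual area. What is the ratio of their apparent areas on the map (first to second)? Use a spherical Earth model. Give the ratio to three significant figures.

1.40

For the equirectangular projection with φ₀ = 0 (plate carrée), h = 1 along meridians and k = sec φ along parallels.
Areal scale at 46.7°: h·k = 1.000 × 1.458 = 1.458.
Areal scale at 16.7°: h·k = 1.000 × 1.044 = 1.044.
Ratio = 1.458/1.044 ≈ 1.40.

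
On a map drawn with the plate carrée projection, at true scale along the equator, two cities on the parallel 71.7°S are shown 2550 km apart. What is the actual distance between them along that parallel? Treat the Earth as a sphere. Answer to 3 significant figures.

801 km

In the plate carrée (x = Rλ, y = Rφ), meridians are true-scale (h = 1) and parallels are stretched by k = sec φ.
Along the parallel at 71.7°, map distances are exaggerated by k = sec 71.7° = 3.185.
True distance = 2550 / 3.185 = 2550 × cos 71.7° ≈ 801 km.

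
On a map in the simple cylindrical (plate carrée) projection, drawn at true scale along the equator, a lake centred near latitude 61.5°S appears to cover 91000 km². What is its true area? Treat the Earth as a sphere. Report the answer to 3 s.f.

43400 km²

For the equirectangular projection with φ₀ = 0 (plate carrée), h = 1 along meridians and k = sec φ along parallels.
Areal scale = h·k = 1 × sec φ; at 61.5°, h = 1.000, k = 2.096, so h·k = 2.096.
True area = apparent / (areal scale) = 91000 / 2.096 ≈ 43400 km².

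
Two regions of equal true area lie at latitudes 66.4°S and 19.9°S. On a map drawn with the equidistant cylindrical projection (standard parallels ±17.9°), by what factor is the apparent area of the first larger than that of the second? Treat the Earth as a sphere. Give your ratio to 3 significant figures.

The equidistant cylindrical projection with φ₀ = 17.9° has h = 1 (meridians true) and k = cos φ₀ / cos φ along parallels.
Areal scale at 66.4°: h·k = 1.000 × 2.377 = 2.377.
Areal scale at 19.9°: h·k = 1.000 × 1.012 = 1.012.
Ratio = 2.377/1.012 ≈ 2.35.

2.35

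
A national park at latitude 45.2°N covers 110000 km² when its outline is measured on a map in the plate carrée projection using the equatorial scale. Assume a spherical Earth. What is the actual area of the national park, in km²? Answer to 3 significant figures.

77500 km²

In the plate carrée (x = Rλ, y = Rφ), meridians are true-scale (h = 1) and parallels are stretched by k = sec φ.
Areal scale = h·k = 1 × sec φ; at 45.2°, h = 1.000, k = 1.419, so h·k = 1.419.
True area = apparent / (areal scale) = 110000 / 1.419 ≈ 77500 km².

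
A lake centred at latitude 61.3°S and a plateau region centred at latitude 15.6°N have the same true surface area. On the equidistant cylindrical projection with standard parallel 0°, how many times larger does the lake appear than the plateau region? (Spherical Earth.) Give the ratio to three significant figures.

2.01

Plate carrée maps x = Rλ, y = Rφ. The meridian scale is h = 1 and the parallel scale is k = 1/cos φ = sec φ.
Areal scale at 61.3°: h·k = 1.000 × 2.082 = 2.082.
Areal scale at 15.6°: h·k = 1.000 × 1.038 = 1.038.
Ratio = 2.082/1.038 ≈ 2.01.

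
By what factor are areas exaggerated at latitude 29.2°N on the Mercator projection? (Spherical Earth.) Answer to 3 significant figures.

1.31

The Mercator projection is conformal; its linear scale factor is the same in every direction and equals sec φ = 1/cos φ.
Areal scale = k² = sec²φ = 1/cos²(29.2°) = 1/0.8729² = 1.312.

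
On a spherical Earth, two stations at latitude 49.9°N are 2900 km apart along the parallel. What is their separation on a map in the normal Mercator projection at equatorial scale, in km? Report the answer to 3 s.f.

Mercator is conformal, so the point scale is isotropic: h = k = sec φ = 1/cos φ.
Along the parallel, k = sec 49.9° = 1/0.6441 = 1.552.
Map distance = 2900 × 1.552 ≈ 4500 km.

4500 km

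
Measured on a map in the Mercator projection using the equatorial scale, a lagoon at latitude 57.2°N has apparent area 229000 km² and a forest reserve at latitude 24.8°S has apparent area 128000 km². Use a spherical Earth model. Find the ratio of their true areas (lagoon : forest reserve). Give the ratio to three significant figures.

0.637

On Mercator the areal scale is sec²φ, so true area = apparent × cos²φ.
True area of lagoon: 229000 × cos²(57.2°) = 229000 × 0.2934 = 67200 km².
True area of forest reserve: 128000 × cos²(24.8°) = 128000 × 0.8241 = 105500 km².
Ratio = 67200 / 105500 ≈ 0.637.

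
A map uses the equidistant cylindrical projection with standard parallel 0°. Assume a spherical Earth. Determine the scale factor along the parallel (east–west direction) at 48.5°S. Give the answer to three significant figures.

In the plate carrée (x = Rλ, y = Rφ), meridians are true-scale (h = 1) and parallels are stretched by k = sec φ.
k = 1/cos 48.5° = 1/0.6626 = 1.509.

1.51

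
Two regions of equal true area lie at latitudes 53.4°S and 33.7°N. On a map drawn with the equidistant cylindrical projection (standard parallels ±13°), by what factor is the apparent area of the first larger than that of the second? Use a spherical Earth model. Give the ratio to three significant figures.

1.40

With standard parallel φ₀ = 13°, the equirectangular projection gives x = Rλ cos φ₀, y = Rφ, so h = 1 and k = cos 13° / cos φ.
Areal scale at 53.4°: h·k = 1.000 × 1.634 = 1.634.
Areal scale at 33.7°: h·k = 1.000 × 1.171 = 1.171.
Ratio = 1.634/1.171 ≈ 1.40.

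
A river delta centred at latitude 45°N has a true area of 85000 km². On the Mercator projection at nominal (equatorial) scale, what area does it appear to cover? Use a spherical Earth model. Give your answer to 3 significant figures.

170000 km²

Mercator is conformal, so the point scale is isotropic: h = k = sec φ = 1/cos φ.
Areal scale = k² = sec²φ = 1/cos²(45°) = 1/0.7071² = 2.000.
Apparent area = 85000 × 2.000 ≈ 170000 km².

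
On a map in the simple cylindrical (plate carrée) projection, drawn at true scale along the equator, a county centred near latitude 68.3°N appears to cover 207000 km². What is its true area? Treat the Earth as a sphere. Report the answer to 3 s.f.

76500 km²

In the plate carrée (x = Rλ, y = Rφ), meridians are true-scale (h = 1) and parallels are stretched by k = sec φ.
Areal scale = h·k = 1 × sec φ; at 68.3°, h = 1.000, k = 2.705, so h·k = 2.705.
True area = apparent / (areal scale) = 207000 / 2.705 ≈ 76500 km².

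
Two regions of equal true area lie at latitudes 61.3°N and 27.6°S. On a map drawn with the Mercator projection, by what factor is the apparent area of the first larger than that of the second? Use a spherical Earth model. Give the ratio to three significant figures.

3.41

Mercator areal scale is sec²φ.
At 61.3°: sec²(61.3°) = 1/0.4802² = 4.336.
At 27.6°: sec²(27.6°) = 1/0.8862² = 1.273.
Ratio = 4.336/1.273 = cos²(27.6°)/cos²(61.3°) ≈ 3.41.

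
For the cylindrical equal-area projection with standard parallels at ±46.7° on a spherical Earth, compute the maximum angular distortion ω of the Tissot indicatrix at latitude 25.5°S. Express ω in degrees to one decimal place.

31.1°

A cylindrical equal-area projection with standard parallel φ₀ has meridian scale h = cos φ / cos φ₀ and parallel scale k = cos φ₀ / cos φ (so areas are preserved, h·k = 1).
At 25.5°: h = 1.316, k = 0.7598; principal scales a = 1.316, b = 0.7598.
sin(ω/2) = (a − b)/(a + b) = 0.5562/2.076 = 0.2679, so ω = 2 arcsin(0.2679) ≈ 31.1°.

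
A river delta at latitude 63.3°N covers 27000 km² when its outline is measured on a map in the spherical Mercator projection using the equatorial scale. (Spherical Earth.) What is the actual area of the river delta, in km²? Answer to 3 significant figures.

5450 km²

The Mercator projection is conformal; its linear scale factor is the same in every direction and equals sec φ = 1/cos φ.
Areal scale = k² = sec²φ = 1/cos²(63.3°) = 1/0.4493² = 4.953.
True area = apparent / (areal scale) = 27000 / 4.953 ≈ 5450 km².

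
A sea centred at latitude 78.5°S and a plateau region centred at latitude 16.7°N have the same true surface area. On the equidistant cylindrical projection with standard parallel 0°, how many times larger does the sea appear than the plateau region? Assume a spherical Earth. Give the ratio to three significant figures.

For the equirectangular projection with φ₀ = 0 (plate carrée), h = 1 along meridians and k = sec φ along parallels.
Areal scale at 78.5°: h·k = 1.000 × 5.016 = 5.016.
Areal scale at 16.7°: h·k = 1.000 × 1.044 = 1.044.
Ratio = 5.016/1.044 ≈ 4.80.

4.80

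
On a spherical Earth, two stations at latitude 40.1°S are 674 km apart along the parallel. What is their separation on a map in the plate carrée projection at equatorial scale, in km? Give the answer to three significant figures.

Plate carrée maps x = Rλ, y = Rφ. The meridian scale is h = 1 and the parallel scale is k = 1/cos φ = sec φ.
Along the parallel, k = sec 40.1° = 1/0.7649 = 1.307.
Map distance = 674 × 1.307 ≈ 881 km.

881 km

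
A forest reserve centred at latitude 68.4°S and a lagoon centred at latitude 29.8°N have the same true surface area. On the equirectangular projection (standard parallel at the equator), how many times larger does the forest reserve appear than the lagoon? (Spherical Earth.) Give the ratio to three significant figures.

2.36

In the plate carrée (x = Rλ, y = Rφ), meridians are true-scale (h = 1) and parallels are stretched by k = sec φ.
Areal scale at 68.4°: h·k = 1.000 × 2.716 = 2.716.
Areal scale at 29.8°: h·k = 1.000 × 1.152 = 1.152.
Ratio = 2.716/1.152 ≈ 2.36.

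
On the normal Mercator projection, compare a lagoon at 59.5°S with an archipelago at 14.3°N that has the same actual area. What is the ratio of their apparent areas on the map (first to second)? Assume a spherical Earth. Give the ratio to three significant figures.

3.65

Mercator is conformal with k = sec φ, so areal scale = k² = sec²φ.
At 59.5°: sec²(59.5°) = 1/0.5075² = 3.882.
At 14.3°: sec²(14.3°) = 1/0.9690² = 1.065.
Ratio = 3.882/1.065 = cos²(14.3°)/cos²(59.5°) ≈ 3.65.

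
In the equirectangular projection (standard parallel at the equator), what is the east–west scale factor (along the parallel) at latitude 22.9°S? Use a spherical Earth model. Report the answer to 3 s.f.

In the plate carrée (x = Rλ, y = Rφ), meridians are true-scale (h = 1) and parallels are stretched by k = sec φ.
k = 1/cos 22.9° = 1/0.9212 = 1.086.

1.09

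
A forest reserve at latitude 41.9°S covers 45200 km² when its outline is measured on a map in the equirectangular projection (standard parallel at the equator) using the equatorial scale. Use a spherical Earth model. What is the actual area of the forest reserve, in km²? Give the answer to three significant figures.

Plate carrée maps x = Rλ, y = Rφ. The meridian scale is h = 1 and the parallel scale is k = 1/cos φ = sec φ.
Areal scale = h·k = 1 × sec φ; at 41.9°, h = 1.000, k = 1.344, so h·k = 1.344.
True area = apparent / (areal scale) = 45200 / 1.344 ≈ 33600 km².

33600 km²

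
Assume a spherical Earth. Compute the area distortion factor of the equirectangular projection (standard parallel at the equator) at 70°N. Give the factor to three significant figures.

2.92

For the equirectangular projection with φ₀ = 0 (plate carrée), h = 1 along meridians and k = sec φ along parallels.
Areal scale = h·k = 1 × sec φ; at 70°, h = 1.000, k = 2.924, so h·k = 2.924.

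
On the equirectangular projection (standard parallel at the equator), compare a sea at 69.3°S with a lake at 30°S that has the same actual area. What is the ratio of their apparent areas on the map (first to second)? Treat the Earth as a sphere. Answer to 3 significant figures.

In the plate carrée (x = Rλ, y = Rφ), meridians are true-scale (h = 1) and parallels are stretched by k = sec φ.
Areal scale at 69.3°: h·k = 1.000 × 2.829 = 2.829.
Areal scale at 30°: h·k = 1.000 × 1.155 = 1.155.
Ratio = 2.829/1.155 ≈ 2.45.

2.45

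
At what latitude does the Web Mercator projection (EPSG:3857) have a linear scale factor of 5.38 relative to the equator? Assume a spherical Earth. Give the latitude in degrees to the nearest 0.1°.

79.3°

Mercator scale is k = sec φ = 1/cos φ.
1/cos φ = 5.38  ⇒  cos φ = 0.1859  ⇒  φ = arccos(0.1859) ≈ 79.3°.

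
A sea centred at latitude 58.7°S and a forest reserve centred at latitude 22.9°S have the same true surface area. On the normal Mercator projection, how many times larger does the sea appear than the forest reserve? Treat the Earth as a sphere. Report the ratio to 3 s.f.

Mercator is conformal with k = sec φ, so areal scale = k² = sec²φ.
At 58.7°: sec²(58.7°) = 1/0.5195² = 3.705.
At 22.9°: sec²(22.9°) = 1/0.9212² = 1.178.
Ratio = 3.705/1.178 = cos²(22.9°)/cos²(58.7°) ≈ 3.14.

3.14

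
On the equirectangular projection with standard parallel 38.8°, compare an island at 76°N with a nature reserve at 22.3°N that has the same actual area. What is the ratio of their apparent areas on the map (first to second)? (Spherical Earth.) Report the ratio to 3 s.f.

The equidistant cylindrical projection with φ₀ = 38.8° has h = 1 (meridians true) and k = cos φ₀ / cos φ along parallels.
Areal scale at 76°: h·k = 1.000 × 3.221 = 3.221.
Areal scale at 22.3°: h·k = 1.000 × 0.8423 = 0.8423.
Ratio = 3.221/0.8423 ≈ 3.82.

3.82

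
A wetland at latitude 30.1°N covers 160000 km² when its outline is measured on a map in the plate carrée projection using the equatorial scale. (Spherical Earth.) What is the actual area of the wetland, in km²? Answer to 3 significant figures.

138000 km²

In the plate carrée (x = Rλ, y = Rφ), meridians are true-scale (h = 1) and parallels are stretched by k = sec φ.
Areal scale = h·k = 1 × sec φ; at 30.1°, h = 1.000, k = 1.156, so h·k = 1.156.
True area = apparent / (areal scale) = 160000 / 1.156 ≈ 138000 km².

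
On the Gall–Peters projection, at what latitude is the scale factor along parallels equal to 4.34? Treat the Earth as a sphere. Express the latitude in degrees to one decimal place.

80.6°

The Gall–Peters projection is cylindrical equal-area with φ₀ = 45°. A cylindrical equal-area projection with standard parallel φ₀ has meridian scale h = cos φ / cos φ₀ and parallel scale k = cos φ₀ / cos φ (so areas are preserved, h·k = 1).
k = cos φ₀ / cos φ = 4.34  ⇒  cos φ = cos 45° / 4.34 = 0.1629.
φ = arccos(0.1629) ≈ 80.6°.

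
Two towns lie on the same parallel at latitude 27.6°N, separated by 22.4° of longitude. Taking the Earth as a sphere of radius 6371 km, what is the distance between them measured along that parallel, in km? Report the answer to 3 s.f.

2210 km

Arc length along a parallel = R cos φ · Δλ (with Δλ in radians).
= 6371 × cos 27.6° × (22.4° × π/180) = 6371 × 0.8862 × 0.3910 ≈ 2210 km.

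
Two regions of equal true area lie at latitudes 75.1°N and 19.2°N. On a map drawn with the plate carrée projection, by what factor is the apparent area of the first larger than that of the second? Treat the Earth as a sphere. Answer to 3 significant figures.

In the plate carrée (x = Rλ, y = Rφ), meridians are true-scale (h = 1) and parallels are stretched by k = sec φ.
Areal scale at 75.1°: h·k = 1.000 × 3.889 = 3.889.
Areal scale at 19.2°: h·k = 1.000 × 1.059 = 1.059.
Ratio = 3.889/1.059 ≈ 3.67.

3.67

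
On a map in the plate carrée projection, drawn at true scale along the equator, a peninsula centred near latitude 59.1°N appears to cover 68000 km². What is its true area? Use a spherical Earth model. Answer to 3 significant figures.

For the equirectangular projection with φ₀ = 0 (plate carrée), h = 1 along meridians and k = sec φ along parallels.
Areal scale = h·k = 1 × sec φ; at 59.1°, h = 1.000, k = 1.947, so h·k = 1.947.
True area = apparent / (areal scale) = 68000 / 1.947 ≈ 34900 km².

34900 km²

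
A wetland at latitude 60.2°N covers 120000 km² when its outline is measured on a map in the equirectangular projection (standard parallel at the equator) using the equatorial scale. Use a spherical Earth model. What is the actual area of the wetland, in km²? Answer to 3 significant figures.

59600 km²

Plate carrée maps x = Rλ, y = Rφ. The meridian scale is h = 1 and the parallel scale is k = 1/cos φ = sec φ.
Areal scale = h·k = 1 × sec φ; at 60.2°, h = 1.000, k = 2.012, so h·k = 2.012.
True area = apparent / (areal scale) = 120000 / 2.012 ≈ 59600 km².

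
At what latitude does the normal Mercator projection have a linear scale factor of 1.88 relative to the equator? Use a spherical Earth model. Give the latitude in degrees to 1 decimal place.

Mercator scale is k = sec φ = 1/cos φ.
1/cos φ = 1.88  ⇒  cos φ = 0.5319  ⇒  φ = arccos(0.5319) ≈ 57.9°.

57.9°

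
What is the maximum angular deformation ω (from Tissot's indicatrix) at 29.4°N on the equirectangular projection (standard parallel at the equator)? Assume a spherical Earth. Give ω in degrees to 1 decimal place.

7.9°

For the equirectangular projection with φ₀ = 0 (plate carrée), h = 1 along meridians and k = sec φ along parallels.
At 29.4°: h = 1.000, k = 1.148; principal scales a = 1.148, b = 1.000.
sin(ω/2) = (a − b)/(a + b) = 0.1478/2.148 = 0.06882, so ω = 2 arcsin(0.06882) ≈ 7.9°.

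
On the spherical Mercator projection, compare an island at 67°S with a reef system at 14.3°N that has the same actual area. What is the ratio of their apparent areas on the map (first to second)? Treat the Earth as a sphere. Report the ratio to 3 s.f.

Mercator areal scale is sec²φ.
At 67°: sec²(67°) = 1/0.3907² = 6.550.
At 14.3°: sec²(14.3°) = 1/0.9690² = 1.065.
Ratio = 6.550/1.065 = cos²(14.3°)/cos²(67°) ≈ 6.15.

6.15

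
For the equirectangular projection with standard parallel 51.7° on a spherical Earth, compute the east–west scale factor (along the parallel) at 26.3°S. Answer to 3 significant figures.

In the equirectangular projection with standard parallel φ₀ = 51.7° (x = Rλ cos φ₀, y = Rφ), meridians are true-scale (h = 1) and the parallel scale is k = cos φ₀ / cos φ.
k = cos 51.7° / cos 26.3° = 0.6198/0.8965 = 0.6913.

0.691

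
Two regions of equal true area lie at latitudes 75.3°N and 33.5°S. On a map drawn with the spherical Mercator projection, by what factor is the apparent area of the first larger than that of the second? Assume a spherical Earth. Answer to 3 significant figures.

Mercator is conformal with k = sec φ, so areal scale = k² = sec²φ.
At 75.3°: sec²(75.3°) = 1/0.2538² = 15.53.
At 33.5°: sec²(33.5°) = 1/0.8339² = 1.438.
Ratio = 15.53/1.438 = cos²(33.5°)/cos²(75.3°) ≈ 10.8.

10.8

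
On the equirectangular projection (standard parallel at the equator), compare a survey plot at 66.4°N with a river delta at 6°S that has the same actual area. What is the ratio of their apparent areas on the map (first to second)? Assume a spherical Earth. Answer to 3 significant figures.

In the plate carrée (x = Rλ, y = Rφ), meridians are true-scale (h = 1) and parallels are stretched by k = sec φ.
Areal scale at 66.4°: h·k = 1.000 × 2.498 = 2.498.
Areal scale at 6°: h·k = 1.000 × 1.006 = 1.006.
Ratio = 2.498/1.006 ≈ 2.48.

2.48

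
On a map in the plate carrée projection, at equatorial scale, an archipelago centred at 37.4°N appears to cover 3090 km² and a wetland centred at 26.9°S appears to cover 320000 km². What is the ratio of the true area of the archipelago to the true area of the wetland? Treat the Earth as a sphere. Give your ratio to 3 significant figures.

0.00860

Plate carrée has h = 1 and k = sec φ, giving areal scale sec φ; true area = (apparent area) · cos φ.
True area of archipelago: 3090 × cos(37.4°) = 3090 × 0.7944 = 2455 km².
True area of wetland: 320000 × cos(26.9°) = 320000 × 0.8918 = 285400 km².
Ratio = 2455 / 285400 ≈ 0.00860.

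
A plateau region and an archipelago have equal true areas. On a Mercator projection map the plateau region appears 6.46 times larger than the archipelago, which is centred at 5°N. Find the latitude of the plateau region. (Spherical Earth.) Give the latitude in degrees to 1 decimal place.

66.9°

Mercator areal scale is sec²φ, so apparent-area ratio = sec²φ₁ / sec²φ₂ = cos²φ₂ / cos²φ₁.
cos²φ₂ / cos²φ₁ = 6.46  ⇒  cos φ₁ = cos 5° / √6.46 = 0.9962/2.542 = 0.3919.
φ₁ = arccos(0.3919) ≈ 66.9°.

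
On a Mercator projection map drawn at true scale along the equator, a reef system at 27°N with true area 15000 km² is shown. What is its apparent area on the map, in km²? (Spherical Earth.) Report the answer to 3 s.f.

Mercator is conformal, so the point scale is isotropic: h = k = sec φ = 1/cos φ.
Areal scale = k² = sec²φ = 1/cos²(27°) = 1/0.8910² = 1.260.
Apparent area = 15000 × 1.260 ≈ 18900 km².

18900 km²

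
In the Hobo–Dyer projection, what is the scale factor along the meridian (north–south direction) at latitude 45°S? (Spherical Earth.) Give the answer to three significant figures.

Hobo–Dyer is a cylindrical equal-area projection with standard parallels at ±37.5°. For cylindrical equal-area with standard parallel φ₀, h = cos φ / cos φ₀ and k = cos φ₀ / cos φ, so h·k = 1.
h = cos 45° / cos 37.5° = 0.7071/0.7934 = 0.8913.

0.891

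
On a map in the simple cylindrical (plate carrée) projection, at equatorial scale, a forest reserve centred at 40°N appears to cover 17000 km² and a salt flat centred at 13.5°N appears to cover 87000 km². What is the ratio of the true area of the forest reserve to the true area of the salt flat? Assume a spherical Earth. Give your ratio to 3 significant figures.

0.154

On the plate carrée, areal scale = h·k = 1 × sec φ, so true area = apparent × cos φ.
True area of forest reserve: 17000 × cos(40°) = 17000 × 0.7660 = 13020 km².
True area of salt flat: 87000 × cos(13.5°) = 87000 × 0.9724 = 84600 km².
Ratio = 13020 / 84600 ≈ 0.154.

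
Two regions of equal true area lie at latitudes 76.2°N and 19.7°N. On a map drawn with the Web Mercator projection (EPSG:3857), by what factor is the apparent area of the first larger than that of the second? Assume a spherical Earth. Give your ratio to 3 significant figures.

On Mercator, area is exaggerated by sec²φ = 1/cos²φ.
At 76.2°: sec²(76.2°) = 1/0.2385² = 17.58.
At 19.7°: sec²(19.7°) = 1/0.9415² = 1.128.
Ratio = 17.58/1.128 = cos²(19.7°)/cos²(76.2°) ≈ 15.6.

15.6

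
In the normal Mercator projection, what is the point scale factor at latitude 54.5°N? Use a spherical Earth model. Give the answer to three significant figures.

1.72

Mercator is conformal, so the point scale is isotropic: h = k = sec φ = 1/cos φ.
k = 1/cos 54.5° = 1/0.5807 = 1.722.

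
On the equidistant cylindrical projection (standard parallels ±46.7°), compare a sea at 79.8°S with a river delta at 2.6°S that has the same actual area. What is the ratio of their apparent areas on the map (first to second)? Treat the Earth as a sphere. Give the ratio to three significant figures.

5.64

The equidistant cylindrical projection with φ₀ = 46.7° has h = 1 (meridians true) and k = cos φ₀ / cos φ along parallels.
Areal scale at 79.8°: h·k = 1.000 × 3.873 = 3.873.
Areal scale at 2.6°: h·k = 1.000 × 0.6865 = 0.6865.
Ratio = 3.873/0.6865 ≈ 5.64.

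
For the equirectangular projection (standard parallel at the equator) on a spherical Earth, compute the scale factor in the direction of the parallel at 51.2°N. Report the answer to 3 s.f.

Plate carrée maps x = Rλ, y = Rφ. The meridian scale is h = 1 and the parallel scale is k = 1/cos φ = sec φ.
k = 1/cos 51.2° = 1/0.6266 = 1.596.

1.60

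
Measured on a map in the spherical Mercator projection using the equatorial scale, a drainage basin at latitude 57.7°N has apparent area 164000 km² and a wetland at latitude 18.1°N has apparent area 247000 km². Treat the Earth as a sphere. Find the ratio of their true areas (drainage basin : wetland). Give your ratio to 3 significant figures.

Mercator's areal exaggeration is sec²φ; hence true area = (apparent area) · cos²φ.
True area of drainage basin: 164000 × cos²(57.7°) = 164000 × 0.2855 = 46830 km².
True area of wetland: 247000 × cos²(18.1°) = 247000 × 0.9035 = 223200 km².
Ratio = 46830 / 223200 ≈ 0.210.

0.210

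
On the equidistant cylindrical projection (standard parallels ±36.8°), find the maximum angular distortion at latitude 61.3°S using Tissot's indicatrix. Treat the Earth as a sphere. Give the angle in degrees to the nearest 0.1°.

29.0°

With standard parallel φ₀ = 36.8°, the equirectangular projection gives x = Rλ cos φ₀, y = Rφ, so h = 1 and k = cos 36.8° / cos φ.
At 61.3°: h = 1.000, k = 1.667; principal scales a = 1.667, b = 1.000.
sin(ω/2) = (a − b)/(a + b) = 0.6674/2.667 = 0.2502, so ω = 2 arcsin(0.2502) ≈ 29.0°.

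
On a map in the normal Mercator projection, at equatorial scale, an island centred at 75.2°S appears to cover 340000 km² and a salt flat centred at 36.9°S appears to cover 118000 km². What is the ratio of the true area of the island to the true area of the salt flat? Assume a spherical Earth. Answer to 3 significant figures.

On Mercator the areal scale is sec²φ, so true area = apparent × cos²φ.
True area of island: 340000 × cos²(75.2°) = 340000 × 0.06525 = 22190 km².
True area of salt flat: 118000 × cos²(36.9°) = 118000 × 0.6395 = 75460 km².
Ratio = 22190 / 75460 ≈ 0.294.

0.294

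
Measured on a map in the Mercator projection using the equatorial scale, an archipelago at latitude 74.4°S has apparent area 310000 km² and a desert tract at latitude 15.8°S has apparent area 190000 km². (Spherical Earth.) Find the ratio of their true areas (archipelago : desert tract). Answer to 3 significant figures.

On Mercator the areal scale is sec²φ, so true area = apparent × cos²φ.
True area of archipelago: 310000 × cos²(74.4°) = 310000 × 0.07232 = 22420 km².
True area of desert tract: 190000 × cos²(15.8°) = 190000 × 0.9259 = 175900 km².
Ratio = 22420 / 175900 ≈ 0.127.

0.127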